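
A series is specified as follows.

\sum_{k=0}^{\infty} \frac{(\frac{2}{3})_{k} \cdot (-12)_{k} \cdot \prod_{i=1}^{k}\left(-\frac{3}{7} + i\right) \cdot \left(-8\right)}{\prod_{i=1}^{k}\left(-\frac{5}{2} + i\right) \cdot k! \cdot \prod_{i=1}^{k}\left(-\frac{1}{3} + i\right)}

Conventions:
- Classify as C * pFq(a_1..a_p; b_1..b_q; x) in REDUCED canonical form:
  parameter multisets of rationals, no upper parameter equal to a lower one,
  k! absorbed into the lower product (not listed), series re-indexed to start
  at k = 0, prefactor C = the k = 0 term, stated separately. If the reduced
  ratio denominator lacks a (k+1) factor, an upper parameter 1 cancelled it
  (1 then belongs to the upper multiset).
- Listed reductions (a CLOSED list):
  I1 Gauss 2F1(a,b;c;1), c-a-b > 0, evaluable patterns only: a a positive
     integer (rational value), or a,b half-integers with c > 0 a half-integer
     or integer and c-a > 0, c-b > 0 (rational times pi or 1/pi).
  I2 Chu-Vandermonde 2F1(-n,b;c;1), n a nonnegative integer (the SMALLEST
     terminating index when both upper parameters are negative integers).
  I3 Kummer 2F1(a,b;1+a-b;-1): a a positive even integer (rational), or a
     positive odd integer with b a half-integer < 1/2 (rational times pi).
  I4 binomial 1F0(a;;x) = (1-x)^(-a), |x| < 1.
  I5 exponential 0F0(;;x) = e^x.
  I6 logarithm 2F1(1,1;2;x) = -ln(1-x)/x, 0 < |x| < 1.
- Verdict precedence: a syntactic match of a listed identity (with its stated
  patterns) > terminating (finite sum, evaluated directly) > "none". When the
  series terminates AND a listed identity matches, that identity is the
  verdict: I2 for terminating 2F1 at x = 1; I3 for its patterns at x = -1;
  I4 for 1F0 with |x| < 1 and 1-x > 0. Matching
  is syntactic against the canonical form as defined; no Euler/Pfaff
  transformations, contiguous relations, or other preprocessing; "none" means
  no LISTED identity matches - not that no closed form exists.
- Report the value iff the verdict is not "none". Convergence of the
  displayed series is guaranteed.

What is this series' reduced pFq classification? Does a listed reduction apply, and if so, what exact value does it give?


With C = -8: the canonical form is 2F1(-12, \frac{4}{7}; -\frac{3}{2}; 1). Verdict: the Chu-Vandermonde identity I2 matches (terminating 2F1 at x = 1 with n = 12, b = 4/7, c = -\frac{3}{2}). Hence: \frac{24438947367000}{31295150361461}.

Key observation: x = 1 and the running product (prefactor -8) telescopes to a rising factorial.
Adjacent-term ratio: r(k) = 1 * (k-12) (k+\frac{4}{7}) / [(k-\frac{3}{2}) (k+1)] ; factor over Q: parameters, x = 1, and C = -8.


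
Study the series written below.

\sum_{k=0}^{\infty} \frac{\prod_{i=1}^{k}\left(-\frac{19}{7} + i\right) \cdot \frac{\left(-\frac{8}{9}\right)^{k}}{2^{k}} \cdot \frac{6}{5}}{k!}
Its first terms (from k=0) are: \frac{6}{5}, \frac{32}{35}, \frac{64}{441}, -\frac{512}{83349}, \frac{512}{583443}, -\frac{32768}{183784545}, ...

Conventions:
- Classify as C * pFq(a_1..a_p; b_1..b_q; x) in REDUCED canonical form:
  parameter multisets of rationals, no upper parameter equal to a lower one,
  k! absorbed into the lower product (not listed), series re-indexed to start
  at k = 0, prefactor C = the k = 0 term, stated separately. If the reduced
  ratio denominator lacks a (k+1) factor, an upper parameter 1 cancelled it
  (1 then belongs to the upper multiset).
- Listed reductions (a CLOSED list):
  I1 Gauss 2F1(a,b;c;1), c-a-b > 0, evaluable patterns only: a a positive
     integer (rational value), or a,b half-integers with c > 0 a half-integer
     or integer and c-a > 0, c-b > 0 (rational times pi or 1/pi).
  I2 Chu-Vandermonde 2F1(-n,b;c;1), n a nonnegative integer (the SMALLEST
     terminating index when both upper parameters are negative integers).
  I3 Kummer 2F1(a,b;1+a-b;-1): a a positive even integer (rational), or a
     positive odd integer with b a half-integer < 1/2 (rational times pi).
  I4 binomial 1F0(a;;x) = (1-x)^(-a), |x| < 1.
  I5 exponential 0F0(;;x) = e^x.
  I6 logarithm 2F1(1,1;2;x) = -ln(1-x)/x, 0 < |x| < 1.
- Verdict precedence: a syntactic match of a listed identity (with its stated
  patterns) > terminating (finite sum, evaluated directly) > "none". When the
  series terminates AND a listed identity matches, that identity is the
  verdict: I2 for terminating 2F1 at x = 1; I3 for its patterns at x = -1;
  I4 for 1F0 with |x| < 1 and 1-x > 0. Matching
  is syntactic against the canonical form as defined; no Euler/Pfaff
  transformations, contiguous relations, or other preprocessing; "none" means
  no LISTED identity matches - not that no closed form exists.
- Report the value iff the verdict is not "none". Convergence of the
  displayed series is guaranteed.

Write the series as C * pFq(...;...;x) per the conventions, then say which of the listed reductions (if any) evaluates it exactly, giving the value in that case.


x = -\frac{4}{9} here; the reduced form reads 1F0, upper {-\frac{12}{7}}, lower {-}, C = \frac{6}{5}. Verdict at x = -\frac{4}{9}: the binomial series (I4) matches (the 1F0 binomial series: exponent 12/7, x = -\frac{4}{9}). Exact value: \frac{6}{5} \cdot \left(\frac{13}{9}\right)^{\frac{12}{7}}.

Key step: x = -\frac{4}{9} and the two k-th powers (C = 6/5, x = -4/9) combine into one argument.
Consecutive-term ratio: r(k) = -\frac{4}{9} * (k-\frac{12}{7}) / [(k+1)] ; factor over Q: parameters, x = -\frac{4}{9}, and C = \frac{6}{5}.


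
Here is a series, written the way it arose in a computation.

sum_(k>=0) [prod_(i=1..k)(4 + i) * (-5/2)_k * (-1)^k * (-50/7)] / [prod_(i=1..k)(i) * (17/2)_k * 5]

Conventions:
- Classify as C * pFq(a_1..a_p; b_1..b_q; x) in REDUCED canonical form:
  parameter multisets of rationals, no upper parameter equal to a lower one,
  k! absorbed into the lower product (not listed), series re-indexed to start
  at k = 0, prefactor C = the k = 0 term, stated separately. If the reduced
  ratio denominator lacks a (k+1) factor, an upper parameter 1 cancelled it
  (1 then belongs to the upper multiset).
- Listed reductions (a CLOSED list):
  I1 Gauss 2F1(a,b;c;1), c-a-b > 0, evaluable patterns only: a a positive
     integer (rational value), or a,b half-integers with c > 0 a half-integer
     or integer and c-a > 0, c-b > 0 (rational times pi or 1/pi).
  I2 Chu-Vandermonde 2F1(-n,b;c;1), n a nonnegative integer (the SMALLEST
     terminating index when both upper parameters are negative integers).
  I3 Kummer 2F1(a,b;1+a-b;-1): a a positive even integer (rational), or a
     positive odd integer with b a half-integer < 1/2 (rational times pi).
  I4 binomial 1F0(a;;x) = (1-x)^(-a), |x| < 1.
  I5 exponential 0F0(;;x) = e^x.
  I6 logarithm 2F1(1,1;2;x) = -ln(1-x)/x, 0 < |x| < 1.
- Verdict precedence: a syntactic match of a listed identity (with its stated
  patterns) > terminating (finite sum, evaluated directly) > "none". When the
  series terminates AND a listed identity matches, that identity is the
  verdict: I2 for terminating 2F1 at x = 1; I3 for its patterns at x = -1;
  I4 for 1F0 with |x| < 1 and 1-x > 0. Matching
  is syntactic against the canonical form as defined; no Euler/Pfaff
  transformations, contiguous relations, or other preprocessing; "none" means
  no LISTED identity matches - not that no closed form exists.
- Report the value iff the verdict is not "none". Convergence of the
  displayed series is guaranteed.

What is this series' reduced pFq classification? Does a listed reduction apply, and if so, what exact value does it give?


The series (x = -1) is 2F1: upper {-5/2, 5}, lower {17/2}, prefactor -10/7. Verdict: Kummer (I3) fires (x = -1; c = 17/2 equals 1+a-b for upper {-5/2, 5}: listed pattern). Sum: (-96525/65536) * pi.

Structural cue: t_0 = -10/7 here, and the product of the first k integers (C = -10/7, x = -1) is k!.
Adjacent-term ratio: r(k) = (-1) * (k-5/2) (k+5) / [(k+17/2) (k+1)] - rational; roots negated = parameters, x = (-1), C = -10/7.


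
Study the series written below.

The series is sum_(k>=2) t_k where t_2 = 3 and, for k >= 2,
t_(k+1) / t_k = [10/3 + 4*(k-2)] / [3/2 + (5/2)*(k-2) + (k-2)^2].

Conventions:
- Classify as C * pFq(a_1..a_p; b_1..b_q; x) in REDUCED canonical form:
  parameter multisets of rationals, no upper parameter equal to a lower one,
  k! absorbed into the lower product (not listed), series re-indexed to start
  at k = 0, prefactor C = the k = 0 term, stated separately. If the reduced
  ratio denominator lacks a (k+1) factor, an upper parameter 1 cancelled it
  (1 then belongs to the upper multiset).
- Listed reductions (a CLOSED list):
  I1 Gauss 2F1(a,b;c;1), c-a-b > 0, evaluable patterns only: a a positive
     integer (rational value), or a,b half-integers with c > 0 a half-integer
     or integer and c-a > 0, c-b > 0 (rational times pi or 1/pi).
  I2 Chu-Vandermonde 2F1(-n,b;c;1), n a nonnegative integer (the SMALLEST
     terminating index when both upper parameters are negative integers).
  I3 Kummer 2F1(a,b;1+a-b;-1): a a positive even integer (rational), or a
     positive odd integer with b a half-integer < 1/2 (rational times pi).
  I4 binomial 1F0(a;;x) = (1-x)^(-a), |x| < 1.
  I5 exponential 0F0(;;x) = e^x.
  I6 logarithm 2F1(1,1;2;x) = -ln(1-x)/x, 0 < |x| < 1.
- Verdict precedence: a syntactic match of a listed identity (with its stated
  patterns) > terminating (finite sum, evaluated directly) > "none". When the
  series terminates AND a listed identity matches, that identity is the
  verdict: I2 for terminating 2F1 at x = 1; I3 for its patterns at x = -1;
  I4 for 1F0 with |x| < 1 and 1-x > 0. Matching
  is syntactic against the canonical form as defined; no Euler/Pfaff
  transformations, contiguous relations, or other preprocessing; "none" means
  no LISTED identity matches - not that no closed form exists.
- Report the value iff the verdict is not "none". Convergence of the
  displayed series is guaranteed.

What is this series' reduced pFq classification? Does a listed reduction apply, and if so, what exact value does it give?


Key observation: with t_0 = 3, the expanded ratio factors over Q; prefactor 3, roots give parameters.
Term ratio: r(k) = 4 * (k+5/6) / [(k+3/2) (k+1)] - rational in k, leading ratio 4; with t_0 = 3, classification follows.

x = 4 here; the reduced form reads 1F1, upper {5/6}, lower {3/2}, C = 3. Verdict: none here - no I1-I6 shape fits x = 4 with lower {3/2}.


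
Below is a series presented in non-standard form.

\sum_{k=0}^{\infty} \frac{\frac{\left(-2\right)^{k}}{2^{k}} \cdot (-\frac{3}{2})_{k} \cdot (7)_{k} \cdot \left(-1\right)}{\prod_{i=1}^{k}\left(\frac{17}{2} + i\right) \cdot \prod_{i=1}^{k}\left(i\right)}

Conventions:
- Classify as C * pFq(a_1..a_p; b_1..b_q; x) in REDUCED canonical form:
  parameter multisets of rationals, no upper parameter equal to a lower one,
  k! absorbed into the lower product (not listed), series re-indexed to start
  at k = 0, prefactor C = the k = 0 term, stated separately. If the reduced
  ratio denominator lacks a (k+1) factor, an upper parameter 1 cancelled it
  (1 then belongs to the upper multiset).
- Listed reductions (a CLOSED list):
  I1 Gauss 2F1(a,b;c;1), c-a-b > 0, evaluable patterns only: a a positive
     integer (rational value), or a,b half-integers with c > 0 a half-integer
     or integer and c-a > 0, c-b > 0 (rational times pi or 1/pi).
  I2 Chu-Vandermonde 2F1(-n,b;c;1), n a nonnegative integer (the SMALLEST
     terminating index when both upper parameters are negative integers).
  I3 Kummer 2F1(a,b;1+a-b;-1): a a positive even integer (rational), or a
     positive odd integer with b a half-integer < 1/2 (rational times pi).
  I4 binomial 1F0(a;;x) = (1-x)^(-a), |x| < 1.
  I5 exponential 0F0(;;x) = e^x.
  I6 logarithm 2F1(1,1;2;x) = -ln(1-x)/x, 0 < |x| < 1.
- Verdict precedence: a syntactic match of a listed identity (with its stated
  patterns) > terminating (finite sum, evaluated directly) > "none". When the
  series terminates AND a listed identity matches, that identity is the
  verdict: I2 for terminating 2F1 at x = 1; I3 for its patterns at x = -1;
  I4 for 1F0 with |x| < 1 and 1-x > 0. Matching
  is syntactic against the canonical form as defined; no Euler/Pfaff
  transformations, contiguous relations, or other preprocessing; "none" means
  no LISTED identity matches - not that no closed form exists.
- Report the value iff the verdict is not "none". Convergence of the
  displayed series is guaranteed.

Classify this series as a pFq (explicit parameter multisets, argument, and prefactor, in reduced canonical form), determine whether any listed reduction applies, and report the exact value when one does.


Prefactor -1, argument -1: 2F1 with upper {-\frac{3}{2}, 7} over lower {\frac{19}{2}}. Verdict: Kummer's theorem (I3) fires (x = -1; c = \frac{19}{2} equals 1+a-b for upper {-\frac{3}{2}, 7}: listed pattern). Its exact value is \left(-\frac{765765}{1048576}\right) \cdot \pi.

Structural cue: t_0 being -1, the two k-th powers (C = -1, x = -1) combine into one argument.
Consecutive-term ratio: r(k) = -1 * (k-\frac{3}{2}) (k+7) / [(k+\frac{19}{2}) (k+1)] - rational in k, leading ratio -1; with t_0 = -1, classification follows.


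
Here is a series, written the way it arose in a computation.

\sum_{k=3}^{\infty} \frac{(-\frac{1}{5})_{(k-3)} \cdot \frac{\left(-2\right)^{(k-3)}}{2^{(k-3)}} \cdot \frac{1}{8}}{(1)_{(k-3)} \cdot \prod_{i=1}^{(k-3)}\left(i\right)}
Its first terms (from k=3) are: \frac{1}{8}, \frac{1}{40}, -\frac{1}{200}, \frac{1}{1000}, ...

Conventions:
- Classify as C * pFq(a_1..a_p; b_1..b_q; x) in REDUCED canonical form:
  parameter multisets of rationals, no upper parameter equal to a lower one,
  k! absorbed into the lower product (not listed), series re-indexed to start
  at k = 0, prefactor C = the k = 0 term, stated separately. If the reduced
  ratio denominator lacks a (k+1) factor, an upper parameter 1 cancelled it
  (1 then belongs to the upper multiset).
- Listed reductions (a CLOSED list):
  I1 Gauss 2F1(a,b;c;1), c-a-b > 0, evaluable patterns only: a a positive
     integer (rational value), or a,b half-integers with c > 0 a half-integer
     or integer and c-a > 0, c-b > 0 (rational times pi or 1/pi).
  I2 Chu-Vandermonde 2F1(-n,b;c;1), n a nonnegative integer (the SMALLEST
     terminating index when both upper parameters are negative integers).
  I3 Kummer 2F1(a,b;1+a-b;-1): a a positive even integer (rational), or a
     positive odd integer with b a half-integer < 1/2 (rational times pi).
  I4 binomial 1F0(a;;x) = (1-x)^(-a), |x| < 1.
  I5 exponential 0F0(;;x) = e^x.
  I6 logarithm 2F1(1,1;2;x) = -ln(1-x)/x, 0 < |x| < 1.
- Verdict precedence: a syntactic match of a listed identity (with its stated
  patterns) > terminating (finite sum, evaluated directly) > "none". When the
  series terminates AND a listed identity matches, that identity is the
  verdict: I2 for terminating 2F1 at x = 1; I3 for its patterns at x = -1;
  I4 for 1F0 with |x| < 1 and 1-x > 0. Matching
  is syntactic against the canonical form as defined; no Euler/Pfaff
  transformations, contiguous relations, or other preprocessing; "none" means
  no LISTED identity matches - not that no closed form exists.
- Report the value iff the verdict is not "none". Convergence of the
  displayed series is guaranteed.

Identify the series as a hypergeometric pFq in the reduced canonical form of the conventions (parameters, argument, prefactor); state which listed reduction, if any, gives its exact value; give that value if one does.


Reduced: x = -1, 1F1, upper = {-\frac{1}{5}}, lower = {1}, C = \frac{1}{8}. Verdict: none. No listed pattern accepts 1F1(-\frac{1}{5}; 1; -1).

Structural cue: from the first term \frac{1}{8}: the two k-th powers (prefactor 1/8) combine into one argument.
Step ratio: r(k) = -1 * (k-\frac{1}{5}) / [(k+1) (k+1)] - rational in k. x = -1; t_0 = \frac{1}{8}; negate the roots.


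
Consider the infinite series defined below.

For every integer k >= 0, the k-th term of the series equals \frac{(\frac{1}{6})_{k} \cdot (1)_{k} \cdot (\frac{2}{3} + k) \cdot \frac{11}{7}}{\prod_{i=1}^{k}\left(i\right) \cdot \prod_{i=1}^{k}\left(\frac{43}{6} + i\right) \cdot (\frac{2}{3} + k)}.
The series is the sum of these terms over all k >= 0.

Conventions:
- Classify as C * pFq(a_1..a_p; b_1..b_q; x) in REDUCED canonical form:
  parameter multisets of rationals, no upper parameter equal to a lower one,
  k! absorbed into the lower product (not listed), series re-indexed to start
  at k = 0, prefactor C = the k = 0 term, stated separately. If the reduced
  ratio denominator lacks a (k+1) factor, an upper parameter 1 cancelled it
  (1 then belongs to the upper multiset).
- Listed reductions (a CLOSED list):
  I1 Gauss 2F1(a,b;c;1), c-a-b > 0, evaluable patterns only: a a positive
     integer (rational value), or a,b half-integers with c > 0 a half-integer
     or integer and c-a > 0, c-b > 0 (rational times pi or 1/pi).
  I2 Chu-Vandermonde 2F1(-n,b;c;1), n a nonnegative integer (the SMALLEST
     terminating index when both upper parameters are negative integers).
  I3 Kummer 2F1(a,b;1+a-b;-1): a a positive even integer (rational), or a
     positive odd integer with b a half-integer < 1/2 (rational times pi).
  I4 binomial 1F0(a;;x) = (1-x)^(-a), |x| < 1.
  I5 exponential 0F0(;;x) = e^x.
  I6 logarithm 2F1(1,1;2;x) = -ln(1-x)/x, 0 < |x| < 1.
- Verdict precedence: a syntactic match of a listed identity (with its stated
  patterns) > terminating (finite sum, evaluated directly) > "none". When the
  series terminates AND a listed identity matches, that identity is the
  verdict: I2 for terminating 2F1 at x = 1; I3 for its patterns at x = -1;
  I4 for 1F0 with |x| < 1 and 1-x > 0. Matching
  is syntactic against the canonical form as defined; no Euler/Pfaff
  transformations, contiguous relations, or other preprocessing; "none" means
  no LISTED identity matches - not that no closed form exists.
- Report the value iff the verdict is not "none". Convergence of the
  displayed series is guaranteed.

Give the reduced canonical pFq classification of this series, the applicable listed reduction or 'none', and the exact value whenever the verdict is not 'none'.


This is \frac{11}{7} * 2F1(\frac{1}{6}, 1; \frac{49}{6}; 1) in reduced canonical form. Verdict: Gauss's theorem (I1) applies (x = 1: the Gamma ratio telescopes since c-a-b = 7 > 0 and a = 1 in Z>0). Sum: \frac{473}{294}.

Structural cue: t_0 = \frac{11}{7} here, and the lower running product (prefactor 11/7) is a rising factorial.
Adjacent-term ratio: r(k) = 1 * (k+\frac{1}{6}) (k+1) / [(k+\frac{49}{6}) (k+1)] - rational; roots negated = parameters, x = 1, C = \frac{11}{7}.


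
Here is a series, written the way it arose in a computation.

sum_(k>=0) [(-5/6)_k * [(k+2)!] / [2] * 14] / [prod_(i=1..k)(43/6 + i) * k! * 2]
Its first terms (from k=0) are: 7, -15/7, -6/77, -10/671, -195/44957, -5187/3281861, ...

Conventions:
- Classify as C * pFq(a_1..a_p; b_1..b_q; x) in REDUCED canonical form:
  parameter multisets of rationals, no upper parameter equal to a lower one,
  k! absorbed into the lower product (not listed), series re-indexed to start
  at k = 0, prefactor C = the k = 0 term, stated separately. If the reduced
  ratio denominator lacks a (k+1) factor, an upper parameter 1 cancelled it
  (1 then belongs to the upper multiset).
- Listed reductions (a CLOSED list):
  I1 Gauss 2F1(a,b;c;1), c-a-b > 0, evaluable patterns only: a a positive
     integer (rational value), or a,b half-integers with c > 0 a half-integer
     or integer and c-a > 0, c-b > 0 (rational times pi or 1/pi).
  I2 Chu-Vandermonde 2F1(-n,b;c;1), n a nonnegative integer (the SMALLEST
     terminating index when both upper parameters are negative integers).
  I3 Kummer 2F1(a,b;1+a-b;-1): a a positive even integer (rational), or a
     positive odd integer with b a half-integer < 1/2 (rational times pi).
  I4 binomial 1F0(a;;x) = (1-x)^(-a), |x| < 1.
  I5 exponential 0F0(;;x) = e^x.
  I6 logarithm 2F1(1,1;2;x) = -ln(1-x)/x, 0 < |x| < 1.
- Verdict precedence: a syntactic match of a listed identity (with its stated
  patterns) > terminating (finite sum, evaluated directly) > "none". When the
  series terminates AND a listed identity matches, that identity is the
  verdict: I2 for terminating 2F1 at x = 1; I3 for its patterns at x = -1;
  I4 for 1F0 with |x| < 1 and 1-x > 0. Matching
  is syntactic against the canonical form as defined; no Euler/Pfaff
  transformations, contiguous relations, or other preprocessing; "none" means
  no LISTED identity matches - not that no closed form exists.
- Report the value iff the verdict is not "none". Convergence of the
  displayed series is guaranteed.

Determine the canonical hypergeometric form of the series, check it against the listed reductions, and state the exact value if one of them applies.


x = 1 here; the reduced form reads 2F1, upper {-5/6, 3}, lower {49/6}, C = 7. Verdict: Gauss (I1, integer-parameter pattern) matches (x = 1: the Gamma ratio telescopes since c-a-b = 6 > 0 and a = 3 in Z>0). Hence: 49321/10368.

The tell: x = 1 and the constant factors (C = 7) combine into one prefactor.
Step ratio: r(k) = 1 * (k-5/6) (k+3) / [(k+49/6) (k+1)] - poly over poly, x = 1 from leading terms; C = 7 at k = 0.


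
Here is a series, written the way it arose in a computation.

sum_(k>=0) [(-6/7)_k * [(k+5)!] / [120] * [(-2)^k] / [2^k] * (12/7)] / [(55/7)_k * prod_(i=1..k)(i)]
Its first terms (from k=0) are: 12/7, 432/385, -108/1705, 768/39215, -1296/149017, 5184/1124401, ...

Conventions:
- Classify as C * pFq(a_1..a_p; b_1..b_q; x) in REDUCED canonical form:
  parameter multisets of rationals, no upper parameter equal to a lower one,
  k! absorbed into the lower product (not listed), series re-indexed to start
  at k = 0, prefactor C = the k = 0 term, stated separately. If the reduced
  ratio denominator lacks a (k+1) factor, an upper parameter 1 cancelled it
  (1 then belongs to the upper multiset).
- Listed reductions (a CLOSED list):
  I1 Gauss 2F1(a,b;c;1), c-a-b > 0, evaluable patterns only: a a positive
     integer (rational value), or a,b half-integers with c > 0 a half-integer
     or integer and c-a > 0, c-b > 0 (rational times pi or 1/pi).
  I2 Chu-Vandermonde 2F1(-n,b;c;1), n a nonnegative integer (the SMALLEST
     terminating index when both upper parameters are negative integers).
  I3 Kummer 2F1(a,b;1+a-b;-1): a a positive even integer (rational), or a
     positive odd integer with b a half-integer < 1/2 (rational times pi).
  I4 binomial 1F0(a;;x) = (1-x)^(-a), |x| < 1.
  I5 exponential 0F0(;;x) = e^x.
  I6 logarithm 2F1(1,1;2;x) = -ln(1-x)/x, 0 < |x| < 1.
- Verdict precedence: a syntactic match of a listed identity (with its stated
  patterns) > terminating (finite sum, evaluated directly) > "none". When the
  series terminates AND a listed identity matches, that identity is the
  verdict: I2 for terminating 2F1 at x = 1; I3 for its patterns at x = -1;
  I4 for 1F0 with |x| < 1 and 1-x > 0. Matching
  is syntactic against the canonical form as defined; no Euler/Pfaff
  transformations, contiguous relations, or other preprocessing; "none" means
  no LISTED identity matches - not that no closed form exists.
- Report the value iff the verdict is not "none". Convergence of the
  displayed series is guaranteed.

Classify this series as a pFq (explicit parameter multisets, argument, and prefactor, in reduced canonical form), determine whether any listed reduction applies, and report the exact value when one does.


Canonical form: C = 12/7 times 2F1 with upper {-6/7, 6}, lower {55/7}, x = -1. Verdict: the Kummer evaluation I3 applies (x = -1; c = 55/7 equals 1+a-b for upper {-6/7, 6}: listed pattern). Hence: 33456/12005.

Structural cue: x = (-1) and the product of the first k integers (C = 12/7) is k!.
Consecutive-term ratio: r(k) = (-1) * (k-6/7) (k+6) / [(k+55/7) (k+1)] - rational in k, leading ratio (-1); with t_0 = 12/7, classification follows.


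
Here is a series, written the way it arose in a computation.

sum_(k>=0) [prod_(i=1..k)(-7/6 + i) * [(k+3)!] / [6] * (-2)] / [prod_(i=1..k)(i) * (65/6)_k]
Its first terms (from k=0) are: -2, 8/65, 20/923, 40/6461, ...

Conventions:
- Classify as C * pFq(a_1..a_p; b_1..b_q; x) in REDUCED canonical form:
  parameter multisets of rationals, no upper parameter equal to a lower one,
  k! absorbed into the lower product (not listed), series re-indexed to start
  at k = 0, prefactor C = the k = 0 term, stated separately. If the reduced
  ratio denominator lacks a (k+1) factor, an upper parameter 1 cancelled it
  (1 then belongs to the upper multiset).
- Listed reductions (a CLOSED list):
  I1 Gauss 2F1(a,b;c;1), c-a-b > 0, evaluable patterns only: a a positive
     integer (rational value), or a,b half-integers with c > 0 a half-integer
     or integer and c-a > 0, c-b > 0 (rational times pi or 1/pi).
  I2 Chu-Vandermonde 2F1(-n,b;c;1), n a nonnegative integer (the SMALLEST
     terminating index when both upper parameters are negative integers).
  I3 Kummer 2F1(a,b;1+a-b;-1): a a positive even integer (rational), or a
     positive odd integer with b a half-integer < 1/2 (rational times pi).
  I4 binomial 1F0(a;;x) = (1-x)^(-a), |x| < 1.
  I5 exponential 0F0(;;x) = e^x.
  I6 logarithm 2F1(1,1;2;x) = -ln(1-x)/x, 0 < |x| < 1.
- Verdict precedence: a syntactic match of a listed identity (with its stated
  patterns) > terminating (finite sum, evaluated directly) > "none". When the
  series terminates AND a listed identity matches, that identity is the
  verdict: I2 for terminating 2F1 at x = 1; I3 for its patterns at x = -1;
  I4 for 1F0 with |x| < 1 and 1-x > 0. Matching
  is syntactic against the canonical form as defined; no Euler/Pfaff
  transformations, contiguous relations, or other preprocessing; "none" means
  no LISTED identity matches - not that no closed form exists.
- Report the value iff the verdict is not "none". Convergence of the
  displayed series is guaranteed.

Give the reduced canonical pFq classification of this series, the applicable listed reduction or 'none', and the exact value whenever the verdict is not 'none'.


Prefactor -2, argument 1: 2F1 with upper {-1/6, 4} over lower {65/6}. Verdict: the Gauss summation I1 matches (x = 1: the Gamma ratio telescopes since c-a-b = 7 > 0 and a = 4 in Z>0). Hence: -6025729/3265920.

Structural cue: t_0 = -2 here, and the product of the first k integers (C = -2, x = 1) is k!.
Ratio: r(k) = 1 * (k-1/6) (k+4) / [(k+65/6) (k+1)] - rational in k, leading ratio 1; with t_0 = -2, classification follows.


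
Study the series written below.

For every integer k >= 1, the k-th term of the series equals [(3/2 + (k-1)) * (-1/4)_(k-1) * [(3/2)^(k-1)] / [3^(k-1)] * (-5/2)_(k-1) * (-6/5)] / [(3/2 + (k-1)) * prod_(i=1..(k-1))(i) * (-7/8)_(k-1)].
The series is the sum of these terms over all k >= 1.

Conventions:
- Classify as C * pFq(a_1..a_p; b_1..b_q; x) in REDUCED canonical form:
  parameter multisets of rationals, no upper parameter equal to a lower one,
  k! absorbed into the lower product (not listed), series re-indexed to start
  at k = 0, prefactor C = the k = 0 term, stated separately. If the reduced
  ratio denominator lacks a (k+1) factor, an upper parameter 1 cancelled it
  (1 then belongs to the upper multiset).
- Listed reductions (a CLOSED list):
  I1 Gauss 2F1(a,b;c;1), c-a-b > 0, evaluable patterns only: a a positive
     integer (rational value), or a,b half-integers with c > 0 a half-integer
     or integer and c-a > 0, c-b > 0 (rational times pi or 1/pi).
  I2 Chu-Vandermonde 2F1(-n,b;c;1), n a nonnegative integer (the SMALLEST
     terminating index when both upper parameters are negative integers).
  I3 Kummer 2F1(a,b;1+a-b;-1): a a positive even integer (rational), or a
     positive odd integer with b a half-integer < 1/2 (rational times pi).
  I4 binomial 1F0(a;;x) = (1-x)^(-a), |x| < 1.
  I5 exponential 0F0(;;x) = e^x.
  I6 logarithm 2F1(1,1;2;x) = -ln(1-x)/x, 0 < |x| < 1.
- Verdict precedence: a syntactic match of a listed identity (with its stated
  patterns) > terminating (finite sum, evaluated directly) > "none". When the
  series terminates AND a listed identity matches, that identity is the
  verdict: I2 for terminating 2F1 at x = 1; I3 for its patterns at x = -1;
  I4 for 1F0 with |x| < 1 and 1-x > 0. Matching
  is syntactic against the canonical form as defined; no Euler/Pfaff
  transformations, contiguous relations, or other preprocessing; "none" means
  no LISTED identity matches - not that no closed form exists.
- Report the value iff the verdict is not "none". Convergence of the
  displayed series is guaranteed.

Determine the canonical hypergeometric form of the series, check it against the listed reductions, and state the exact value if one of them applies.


This is -6/5 * 2F1(-5/2, -1/4; -7/8; 1/2) in reduced canonical form. Verdict: none. A 2F1 with upper {-5/2, -1/4} fits none of I1-I6 at x = 1/2; the sum runs forever.

First insight: t_0 being -6/5, the factor k + 3/2 cancels (top and bottom), leaving prefactor -6/5.
Term ratio: r(k) = (1/2) * (k-5/2) (k-1/4) / [(k-7/8) (k+1)] ; factor over Q: parameters, x = (1/2), and C = -6/5.


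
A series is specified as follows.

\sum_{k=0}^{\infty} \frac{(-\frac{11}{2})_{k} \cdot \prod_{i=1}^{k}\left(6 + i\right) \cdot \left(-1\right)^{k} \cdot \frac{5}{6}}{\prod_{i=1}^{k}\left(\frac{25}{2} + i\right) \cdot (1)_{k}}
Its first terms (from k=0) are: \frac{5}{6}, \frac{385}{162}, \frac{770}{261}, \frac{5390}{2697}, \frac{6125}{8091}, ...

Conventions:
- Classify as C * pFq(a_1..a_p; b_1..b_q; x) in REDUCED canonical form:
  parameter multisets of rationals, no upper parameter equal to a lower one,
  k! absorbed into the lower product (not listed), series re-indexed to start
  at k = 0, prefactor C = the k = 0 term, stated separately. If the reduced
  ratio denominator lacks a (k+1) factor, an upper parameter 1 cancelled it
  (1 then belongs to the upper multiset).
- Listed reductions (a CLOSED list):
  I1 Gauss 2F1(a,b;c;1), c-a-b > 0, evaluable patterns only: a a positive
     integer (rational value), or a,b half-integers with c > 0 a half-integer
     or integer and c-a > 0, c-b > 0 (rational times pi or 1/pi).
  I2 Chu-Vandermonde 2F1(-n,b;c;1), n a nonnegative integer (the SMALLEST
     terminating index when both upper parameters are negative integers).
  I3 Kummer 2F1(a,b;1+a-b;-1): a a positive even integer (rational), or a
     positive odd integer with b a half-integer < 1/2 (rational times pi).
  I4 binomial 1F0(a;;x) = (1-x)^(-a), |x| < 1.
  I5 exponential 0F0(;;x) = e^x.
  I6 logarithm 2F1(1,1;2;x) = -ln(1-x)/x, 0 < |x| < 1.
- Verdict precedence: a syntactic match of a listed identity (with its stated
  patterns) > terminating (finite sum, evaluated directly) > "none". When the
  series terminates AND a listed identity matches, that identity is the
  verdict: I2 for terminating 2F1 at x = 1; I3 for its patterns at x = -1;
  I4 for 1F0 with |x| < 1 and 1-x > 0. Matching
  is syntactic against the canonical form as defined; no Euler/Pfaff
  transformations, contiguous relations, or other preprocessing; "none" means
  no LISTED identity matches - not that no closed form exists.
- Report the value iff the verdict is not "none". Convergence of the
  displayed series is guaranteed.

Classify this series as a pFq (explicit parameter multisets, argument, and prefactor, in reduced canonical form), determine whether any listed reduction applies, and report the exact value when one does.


First insight: x = -1 and the lower running product (prefactor 5/6) is a rising factorial.
Step ratio: r(k) = -1 * (k-\frac{11}{2}) (k+7) / [(k+\frac{27}{2}) (k+1)] - rational in k, leading ratio -1; with t_0 = \frac{5}{6}, classification follows.

Prefactor \frac{5}{6}, argument -1: 2F1 with upper {-\frac{11}{2}, 7} over lower {\frac{27}{2}}. Verdict at x = -1: Kummer (I3) matches (x = -1; c = \frac{27}{2} equals 1+a-b for upper {-\frac{11}{2}, 7}: listed pattern). Hence: \frac{4647768125}{1610612736} \cdot \pi.


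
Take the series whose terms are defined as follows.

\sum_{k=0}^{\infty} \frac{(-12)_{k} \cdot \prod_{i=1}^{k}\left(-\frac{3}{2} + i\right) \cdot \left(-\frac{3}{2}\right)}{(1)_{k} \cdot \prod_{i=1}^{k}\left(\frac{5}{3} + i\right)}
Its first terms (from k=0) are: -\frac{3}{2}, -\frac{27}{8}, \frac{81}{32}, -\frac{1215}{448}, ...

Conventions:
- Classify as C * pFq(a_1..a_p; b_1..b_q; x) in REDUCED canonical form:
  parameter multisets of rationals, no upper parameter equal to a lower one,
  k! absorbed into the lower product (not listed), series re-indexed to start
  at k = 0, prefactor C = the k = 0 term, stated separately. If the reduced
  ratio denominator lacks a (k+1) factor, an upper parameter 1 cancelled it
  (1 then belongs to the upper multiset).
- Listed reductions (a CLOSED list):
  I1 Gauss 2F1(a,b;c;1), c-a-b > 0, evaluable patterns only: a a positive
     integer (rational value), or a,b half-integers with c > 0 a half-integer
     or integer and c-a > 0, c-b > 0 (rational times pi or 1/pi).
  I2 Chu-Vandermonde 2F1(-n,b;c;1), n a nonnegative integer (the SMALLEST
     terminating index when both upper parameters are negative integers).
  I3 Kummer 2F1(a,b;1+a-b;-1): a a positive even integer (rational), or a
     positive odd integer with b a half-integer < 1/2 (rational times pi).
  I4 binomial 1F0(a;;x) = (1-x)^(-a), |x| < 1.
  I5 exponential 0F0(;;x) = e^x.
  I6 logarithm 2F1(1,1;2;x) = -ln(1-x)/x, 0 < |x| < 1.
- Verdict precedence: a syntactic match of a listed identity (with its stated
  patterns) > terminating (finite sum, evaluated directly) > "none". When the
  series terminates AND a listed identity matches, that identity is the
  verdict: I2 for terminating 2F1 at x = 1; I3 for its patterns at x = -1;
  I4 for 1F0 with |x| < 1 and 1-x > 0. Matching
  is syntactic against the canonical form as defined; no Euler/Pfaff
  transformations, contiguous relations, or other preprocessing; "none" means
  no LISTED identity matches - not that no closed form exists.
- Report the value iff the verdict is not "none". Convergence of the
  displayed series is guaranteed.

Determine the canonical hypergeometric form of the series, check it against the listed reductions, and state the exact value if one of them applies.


Prefactor -\frac{3}{2}, argument 1: 2F1 with upper {-12, -\frac{1}{2}} over lower {\frac{8}{3}}. Verdict: Vandermonde's identity (I2) matches (terminating 2F1 at x = 1 with n = 12, b = -1/2, c = \frac{8}{3}). Exact value: -\frac{87186195300675}{23857939349504}.

First insight: from the first term -\frac{3}{2}: the running product (C = -3/2, x = 1) telescopes to a rising factorial.
Adjacent-term ratio: r(k) = 1 * (k-12) (k-\frac{1}{2}) / [(k+\frac{8}{3}) (k+1)] ; factor over Q: parameters, x = 1, and C = -\frac{3}{2}.


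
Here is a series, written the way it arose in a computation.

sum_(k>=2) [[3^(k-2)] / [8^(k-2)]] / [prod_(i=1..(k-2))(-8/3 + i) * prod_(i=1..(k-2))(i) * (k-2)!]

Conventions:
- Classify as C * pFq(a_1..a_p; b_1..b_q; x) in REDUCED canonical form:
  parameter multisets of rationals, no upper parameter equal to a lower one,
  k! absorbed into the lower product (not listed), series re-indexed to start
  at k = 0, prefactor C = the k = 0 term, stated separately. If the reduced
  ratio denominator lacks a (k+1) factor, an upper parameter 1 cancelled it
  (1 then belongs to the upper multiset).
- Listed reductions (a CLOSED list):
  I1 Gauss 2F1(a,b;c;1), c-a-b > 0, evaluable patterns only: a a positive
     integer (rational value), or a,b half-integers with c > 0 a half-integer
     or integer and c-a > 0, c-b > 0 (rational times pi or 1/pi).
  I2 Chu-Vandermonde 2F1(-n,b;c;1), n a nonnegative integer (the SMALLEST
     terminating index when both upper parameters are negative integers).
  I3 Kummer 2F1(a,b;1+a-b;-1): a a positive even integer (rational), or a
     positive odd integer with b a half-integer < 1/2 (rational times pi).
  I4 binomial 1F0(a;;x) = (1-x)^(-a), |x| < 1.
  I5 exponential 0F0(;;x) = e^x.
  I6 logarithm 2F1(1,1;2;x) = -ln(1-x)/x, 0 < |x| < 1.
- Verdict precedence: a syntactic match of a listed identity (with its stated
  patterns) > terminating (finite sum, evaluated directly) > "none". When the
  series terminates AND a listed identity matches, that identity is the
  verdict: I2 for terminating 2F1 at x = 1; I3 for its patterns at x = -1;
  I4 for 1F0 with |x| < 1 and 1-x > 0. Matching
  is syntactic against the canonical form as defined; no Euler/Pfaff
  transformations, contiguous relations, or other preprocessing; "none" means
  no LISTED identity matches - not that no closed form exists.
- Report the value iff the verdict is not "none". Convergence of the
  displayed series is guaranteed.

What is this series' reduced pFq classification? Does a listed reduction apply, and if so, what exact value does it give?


Canonical form: C = 1 times 0F2 with upper {-}, lower {-5/3, 1}, x = 3/8. Verdict: no listed reduction: x = 3/8 and upper {-} fail every I1-I6 pattern.

Key step: t_0 being 1, the lower running product (prefactor 1) is a rising factorial.
Adjacent-term ratio: r(k) = (3/8) * 1 / [(k-5/3) (k+1) (k+1)] - rational in k, leading ratio (3/8); with t_0 = 1, classification follows.


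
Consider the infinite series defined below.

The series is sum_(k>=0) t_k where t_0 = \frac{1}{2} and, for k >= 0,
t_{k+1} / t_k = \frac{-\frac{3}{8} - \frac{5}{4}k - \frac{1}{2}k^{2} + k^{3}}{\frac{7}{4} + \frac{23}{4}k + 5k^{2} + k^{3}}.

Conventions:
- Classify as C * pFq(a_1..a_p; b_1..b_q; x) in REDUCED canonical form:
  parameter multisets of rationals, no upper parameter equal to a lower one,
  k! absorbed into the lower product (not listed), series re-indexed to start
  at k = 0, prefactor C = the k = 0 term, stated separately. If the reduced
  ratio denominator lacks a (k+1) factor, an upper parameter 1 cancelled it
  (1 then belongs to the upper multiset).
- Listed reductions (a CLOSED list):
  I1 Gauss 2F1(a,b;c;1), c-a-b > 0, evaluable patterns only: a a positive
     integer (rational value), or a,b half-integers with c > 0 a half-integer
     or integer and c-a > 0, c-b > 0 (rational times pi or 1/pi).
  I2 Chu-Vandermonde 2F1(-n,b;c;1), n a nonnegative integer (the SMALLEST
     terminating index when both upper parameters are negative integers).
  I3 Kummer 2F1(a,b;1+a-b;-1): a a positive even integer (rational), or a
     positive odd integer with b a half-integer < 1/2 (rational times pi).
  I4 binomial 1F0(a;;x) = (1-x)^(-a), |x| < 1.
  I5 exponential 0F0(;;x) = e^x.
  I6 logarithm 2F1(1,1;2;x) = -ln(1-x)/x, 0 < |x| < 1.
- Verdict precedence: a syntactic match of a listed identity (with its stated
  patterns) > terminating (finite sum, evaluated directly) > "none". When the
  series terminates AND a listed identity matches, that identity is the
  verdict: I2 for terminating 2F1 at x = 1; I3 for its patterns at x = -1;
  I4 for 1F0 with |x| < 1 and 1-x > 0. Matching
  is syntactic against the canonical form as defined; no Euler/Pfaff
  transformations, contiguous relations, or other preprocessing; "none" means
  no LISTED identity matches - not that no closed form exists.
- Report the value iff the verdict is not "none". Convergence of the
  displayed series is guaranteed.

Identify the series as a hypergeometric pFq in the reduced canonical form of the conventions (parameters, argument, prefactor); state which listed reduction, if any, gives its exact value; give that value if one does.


x = 1 here; the reduced form reads 2F1, upper {-\frac{3}{2}, \frac{1}{2}}, lower {\frac{7}{2}}, C = \frac{1}{2}. Verdict at x = 1: Gauss's theorem I1 (half-integer case) matches (x = 1; upper {-\frac{3}{2}, \frac{1}{2}} half-integers, c = \frac{7}{2} in the evaluable pattern). Value: \frac{525}{4096} \cdot \pi.

Key observation: t_0 being \frac{1}{2}, the ratio is unreduced: k + 1/2 divides both sides (C = 1/2).
Step ratio: r(k) = 1 * (k-\frac{3}{2}) (k+\frac{1}{2}) / [(k+\frac{7}{2}) (k+1)] ; factor over Q: parameters, x = 1, and C = \frac{1}{2}.


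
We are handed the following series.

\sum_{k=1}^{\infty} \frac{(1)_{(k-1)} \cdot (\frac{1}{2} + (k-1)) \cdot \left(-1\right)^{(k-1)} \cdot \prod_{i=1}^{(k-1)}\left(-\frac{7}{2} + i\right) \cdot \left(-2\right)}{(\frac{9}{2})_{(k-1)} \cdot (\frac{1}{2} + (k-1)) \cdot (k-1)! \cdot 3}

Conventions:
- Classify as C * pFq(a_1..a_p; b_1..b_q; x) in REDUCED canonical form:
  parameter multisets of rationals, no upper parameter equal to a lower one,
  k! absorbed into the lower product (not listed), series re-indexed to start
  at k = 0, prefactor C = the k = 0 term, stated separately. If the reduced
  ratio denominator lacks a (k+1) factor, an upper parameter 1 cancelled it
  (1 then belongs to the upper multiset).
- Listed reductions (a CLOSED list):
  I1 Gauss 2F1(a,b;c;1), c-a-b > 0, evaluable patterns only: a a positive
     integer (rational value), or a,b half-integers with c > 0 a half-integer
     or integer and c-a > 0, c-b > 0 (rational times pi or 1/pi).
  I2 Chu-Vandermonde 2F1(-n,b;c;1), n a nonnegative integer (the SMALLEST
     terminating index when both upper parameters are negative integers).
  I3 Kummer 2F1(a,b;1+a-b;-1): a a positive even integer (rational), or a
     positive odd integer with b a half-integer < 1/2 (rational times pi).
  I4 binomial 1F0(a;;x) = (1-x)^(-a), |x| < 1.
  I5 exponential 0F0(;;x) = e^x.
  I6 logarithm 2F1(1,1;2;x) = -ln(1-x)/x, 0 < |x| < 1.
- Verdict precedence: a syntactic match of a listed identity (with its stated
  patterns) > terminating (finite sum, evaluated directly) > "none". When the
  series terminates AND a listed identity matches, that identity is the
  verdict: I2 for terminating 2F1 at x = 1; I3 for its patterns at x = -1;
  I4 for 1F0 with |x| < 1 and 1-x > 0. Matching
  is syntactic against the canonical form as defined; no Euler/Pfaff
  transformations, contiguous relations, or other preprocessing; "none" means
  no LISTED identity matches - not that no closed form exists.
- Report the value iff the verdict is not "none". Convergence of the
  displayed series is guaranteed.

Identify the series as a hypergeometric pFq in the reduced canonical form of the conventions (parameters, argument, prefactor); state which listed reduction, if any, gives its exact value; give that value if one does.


x = -1 here; the reduced form reads 2F1, upper {-\frac{5}{2}, 1}, lower {\frac{9}{2}}, C = -\frac{2}{3}. Verdict: Kummer (I3) fires (x = -1; c = \frac{9}{2} equals 1+a-b for upper {-\frac{5}{2}, 1}: listed pattern). Value: \left(-\frac{35}{96}\right) \cdot \pi.

Structural cue: t_0 = -\frac{2}{3} here, and k + 1/2 divides numerator and denominator alike; C = -2/3 after cancelling.
Term ratio: r(k) = -1 * (k-\frac{5}{2}) (k+1) / [(k+\frac{9}{2}) (k+1)] - rational; roots negated = parameters, x = -1, C = -\frac{2}{3}.
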